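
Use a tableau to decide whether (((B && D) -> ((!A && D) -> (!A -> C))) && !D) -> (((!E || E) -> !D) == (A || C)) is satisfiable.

Satisfiable

Initial set: {((((B && D) -> ((!A && D) -> (!A -> C))) && !D) -> (((!E || E) -> !D) == (A || C)))}.
((((B && D) -> ((!A && D) -> (!A -> C))) && !D) -> (((!E || E) -> !D) == (A || C))): β-rule — branch into !(((B && D) -> ((!A && D) -> (!A -> C))) && !D)  //  (((!E || E) -> !D) == (A || C)).
  branch 1 (add !(((B && D) -> ((!A && D) -> (!A -> C))) && !D)):
    !(((B && D) -> ((!A && D) -> (!A -> C))) && !D): β-rule — branch into !((B && D) -> ((!A && D) -> (!A -> C)))  //  !!D.
      branch 1.1 (add !((B && D) -> ((!A && D) -> (!A -> C)))):
        !((B && D) -> ((!A && D) -> (!A -> C))): α-rule — add (B && D), !((!A && D) -> (!A -> C)).
        (B && D): α-rule — add B, D.
        !((!A && D) -> (!A -> C)): α-rule — add (!A && D), !(!A -> C).
        (!A && D): α-rule — add !A, D.
        !(!A -> C): α-rule — add !A, !C.
        ○ open, literals {A=0, B=1, C=0, D=1}.
      branch 1.2 (add !!D):
        ○ open, literals {D=1}.
  branch 2 (add (((!E || E) -> !D) == (A || C))):
    (((!E || E) -> !D) == (A || C)): β-rule — branch into ((!E || E) -> !D), (A || C)  //  !((!E || E) -> !D), !(A || C).
      branch 2.1 (add ((!E || E) -> !D), (A || C)):
        ((!E || E) -> !D): β-rule — branch into !(!E || E)  //  !D.
          branch 2.1.1 (add !(!E || E)):
            !(!E || E): α-rule — add !!E, !E.
            × closes — contains both E and !E.
          branch 2.1.2 (add !D):
            (A || C): β-rule — branch into A  //  C.
              branch 2.1.2.1 (add A):
                ○ open, literals {A=1, D=0}.
              branch 2.1.2.2 (add C):
                ○ open, literals {C=1, D=0}.
      branch 2.2 (add !((!E || E) -> !D), !(A || C)):
        !((!E || E) -> !D): α-rule — add (!E || E), !!D.
        !(A || C): α-rule — add !A, !C.
        (!E || E): β-rule — branch into !E  //  E.
          branch 2.2.1 (add !E):
            ○ open, literals {A=0, C=0, D=1, E=0}.
          branch 2.2.2 (add E):
            ○ open, literals {A=0, C=0, D=1, E=1}.
1 branch closed, 6 open.
An open branch gives a satisfying assignment: A=0, B=1, C=0, D=1.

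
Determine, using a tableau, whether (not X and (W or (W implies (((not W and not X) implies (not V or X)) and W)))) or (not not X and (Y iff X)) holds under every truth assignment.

Not valid

Assume the negation and expand:
Initial set: {not ((not X and (W or (W implies (((not W and not X) implies (not V or X)) and W)))) or (not not X and (Y iff X)))}.
not ((not X and (W or (W implies (((not W and not X) implies (not V or X)) and W)))) or (not not X and (Y iff X))): α-rule — add not (not X and (W or (W implies (((not W and not X) implies (not V or X)) and W)))), not (not not X and (Y iff X)).
not (not X and (W or (W implies (((not W and not X) implies (not V or X)) and W)))): β-rule — branch into not not X  //  not (W or (W implies (((not W and not X) implies (not V or X)) and W))).
  branch 1 (add not not X):
    not (not not X and (Y iff X)): β-rule — branch into not not not X  //  not (Y iff X).
      branch 1.1 (add not not not X):
        not not not X: drop double negation, giving not X.
        × closes — contains both X and not X.
      branch 1.2 (add not (Y iff X)):
        not (Y iff X): β-rule — branch into Y, not X  //  not Y, X.
          branch 1.2.1 (add Y, not X):
            × closes — contains both X and not X.
          branch 1.2.2 (add not Y, X):
            ○ open, literals {X=T, Y=F}.
  branch 2 (add not (W or (W implies (((not W and not X) implies (not V or X)) and W)))):
    not (W or (W implies (((not W and not X) implies (not V or X)) and W))): α-rule — add not W, not (W implies (((not W and not X) implies (not V or X)) and W)).
    not (W implies (((not W and not X) implies (not V or X)) and W)): α-rule — add W, not (((not W and not X) implies (not V or X)) and W).
    × closes — contains both W and not W.
3 branches closed, 1 open.
An open branch gives a countermodel: X=T, Y=F (unmentioned atoms arbitrary); under it the original formula is false.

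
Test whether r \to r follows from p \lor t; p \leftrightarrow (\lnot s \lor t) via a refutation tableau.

Yes

Initial set: {(p \lor t); (p \leftrightarrow (\lnot s \lor t)); \lnot (r \to r)}.
\lnot (r \to r): α-rule — add r, \lnot r.
× closes — contains both r and \lnot r.
All 1 branch closes.
Every branch closed, so the premises entail the conclusion.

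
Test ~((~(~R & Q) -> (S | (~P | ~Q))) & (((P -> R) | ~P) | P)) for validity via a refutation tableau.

Assume the negation and expand:
Initial set: {~~((~(~R & Q) -> (S | (~P | ~Q))) & (((P -> R) | ~P) | P))}.
~~((~(~R & Q) -> (S | (~P | ~Q))) & (((P -> R) | ~P) | P)): α-rule — add (~(~R & Q) -> (S | (~P | ~Q))), (((P -> R) | ~P) | P).
(~(~R & Q) -> (S | (~P | ~Q))): β-rule — branch into ~~(~R & Q)  //  (S | (~P | ~Q)).
  branch 1 (add ~~(~R & Q)):
    ~~(~R & Q): α-rule — add ~R, Q.
    (((P -> R) | ~P) | P): β-rule — branch into ((P -> R) | ~P)  //  P.
      branch 1.1 (add ((P -> R) | ~P)):
        ((P -> R) | ~P): β-rule — branch into (P -> R)  //  ~P.
          branch 1.1.1 (add (P -> R)):
            (P -> R): β-rule — branch into ~P  //  R.
              branch 1.1.1.1 (add ~P):
                ○ open, literals {P=0, Q=1, R=0}.
              branch 1.1.1.2 (add R):
                × closes — contains both R and ~R.
          branch 1.1.2 (add ~P):
            ○ open, literals {P=0, Q=1, R=0}.
      branch 1.2 (add P):
        ○ open, literals {P=1, Q=1, R=0}.
  branch 2 (add (S | (~P | ~Q))):
    (((P -> R) | ~P) | P): β-rule — branch into ((P -> R) | ~P)  //  P.
      branch 2.1 (add ((P -> R) | ~P)):
        (S | (~P | ~Q)): β-rule — branch into S  //  (~P | ~Q).
          branch 2.1.1 (add S):
            ((P -> R) | ~P): β-rule — branch into (P -> R)  //  ~P.
              branch 2.1.1.1 (add (P -> R)):
                (P -> R): β-rule — branch into ~P  //  R.
                  branch 2.1.1.1.1 (add ~P):
                    ○ open, literals {P=0, S=1}.
                  branch 2.1.1.1.2 (add R):
                    ○ open, literals {R=1, S=1}.
              branch 2.1.1.2 (add ~P):
                ○ open, literals {P=0, S=1}.
          branch 2.1.2 (add (~P | ~Q)):
            ((P -> R) | ~P): β-rule — branch into (P -> R)  //  ~P.
              branch 2.1.2.1 (add (P -> R)):
                (~P | ~Q): β-rule — branch into ~P  //  ~Q.
                  branch 2.1.2.1.1 (add ~P):
                    (P -> R): β-rule — branch into ~P  //  R.
                      branch 2.1.2.1.1.1 (add ~P):
                        ○ open, literals {P=0}.
                      branch 2.1.2.1.1.2 (add R):
                        ○ open, literals {P=0, R=1}.
                  branch 2.1.2.1.2 (add ~Q):
                    (P -> R): β-rule — branch into ~P  //  R.
                      branch 2.1.2.1.2.1 (add ~P):
                        ○ open, literals {P=0, Q=0}.
                      branch 2.1.2.1.2.2 (add R):
                        ○ open, literals {Q=0, R=1}.
              branch 2.1.2.2 (add ~P):
                (~P | ~Q): β-rule — branch into ~P  //  ~Q.
                  branch 2.1.2.2.1 (add ~P):
                    ○ open, literals {P=0}.
                  branch 2.1.2.2.2 (add ~Q):
                    ○ open, literals {P=0, Q=0}.
      branch 2.2 (add P):
        (S | (~P | ~Q)): β-rule — branch into S  //  (~P | ~Q).
          branch 2.2.1 (add S):
            ○ open, literals {P=1, S=1}.
          branch 2.2.2 (add (~P | ~Q)):
            (~P | ~Q): β-rule — branch into ~P  //  ~Q.
              branch 2.2.2.1 (add ~P):
                × closes — contains both P and ~P.
              branch 2.2.2.2 (add ~Q):
                ○ open, literals {P=1, Q=0}.
2 branches closed, 14 open.
An open branch gives a countermodel: P=0, Q=1, R=0 (unmentioned atoms arbitrary); under it the original formula is false.

Not valid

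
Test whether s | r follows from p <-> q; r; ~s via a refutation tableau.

Initial set: {(p <-> q); r; ~s; ~(s | r)}.
~(s | r): α-rule — add ~s, ~r.
× closes — contains both r and ~r.
All 1 branch closes.
Every branch closed, so the premises entail the conclusion.

Yes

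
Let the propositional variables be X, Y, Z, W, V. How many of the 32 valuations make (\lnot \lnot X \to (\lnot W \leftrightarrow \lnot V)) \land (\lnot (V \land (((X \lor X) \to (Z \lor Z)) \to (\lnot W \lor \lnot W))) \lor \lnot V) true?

18

Initial set: {((\lnot \lnot X \to (\lnot W \leftrightarrow \lnot V)) \land (\lnot (V \land (((X \lor X) \to (Z \lor Z)) \to (\lnot W \lor \lnot W))) \lor \lnot V))}.
((\lnot \lnot X \to (\lnot W \leftrightarrow \lnot V)) \land (\lnot (V \land (((X \lor X) \to (Z \lor Z)) \to (\lnot W \lor \lnot W))) \lor \lnot V)): α-rule — add (\lnot \lnot X \to (\lnot W \leftrightarrow \lnot V)), (\lnot (V \land (((X \lor X) \to (Z \lor Z)) \to (\lnot W \lor \lnot W))) \lor \lnot V).
(\lnot \lnot X \to (\lnot W \leftrightarrow \lnot V)): β-rule — branch into \lnot \lnot \lnot X  //  (\lnot W \leftrightarrow \lnot V).
  branch 1 (add \lnot \lnot \lnot X):
    \lnot \lnot \lnot X: drop double negation, giving \lnot X.
    (\lnot (V \land (((X \lor X) \to (Z \lor Z)) \to (\lnot W \lor \lnot W))) \lor \lnot V): β-rule — branch into \lnot (V \land (((X \lor X) \to (Z \lor Z)) \to (\lnot W \lor \lnot W)))  //  \lnot V.
      branch 1.1 (add \lnot (V \land (((X \lor X) \to (Z \lor Z)) \to (\lnot W \lor \lnot W)))):
        \lnot (V \land (((X \lor X) \to (Z \lor Z)) \to (\lnot W \lor \lnot W))): β-rule — branch into \lnot V  //  \lnot (((X \lor X) \to (Z \lor Z)) \to (\lnot W \lor \lnot W)).
          branch 1.1.1 (add \lnot V):
            ○ open, literals {V=false, X=false}.
          branch 1.1.2 (add \lnot (((X \lor X) \to (Z \lor Z)) \to (\lnot W \lor \lnot W))):
            \lnot (((X \lor X) \to (Z \lor Z)) \to (\lnot W \lor \lnot W)): α-rule — add ((X \lor X) \to (Z \lor Z)), \lnot (\lnot W \lor \lnot W).
            \lnot (\lnot W \lor \lnot W): α-rule — add \lnot \lnot W, \lnot \lnot W.
            ((X \lor X) \to (Z \lor Z)): β-rule — branch into \lnot (X \lor X)  //  (Z \lor Z).
              branch 1.1.2.1 (add \lnot (X \lor X)):
                \lnot (X \lor X): α-rule — add \lnot X, \lnot X.
                ○ open, literals {W=true, X=false}.
              branch 1.1.2.2 (add (Z \lor Z)):
                (Z \lor Z): β-rule — branch into Z  //  Z.
                  branch 1.1.2.2.1 (add Z):
                    ○ open, literals {W=true, X=false, Z=true}.
                  branch 1.1.2.2.2 (add Z):
                    ○ open, literals {W=true, X=false, Z=true}.
      branch 1.2 (add \lnot V):
        ○ open, literals {V=false, X=false}.
  branch 2 (add (\lnot W \leftrightarrow \lnot V)):
    (\lnot (V \land (((X \lor X) \to (Z \lor Z)) \to (\lnot W \lor \lnot W))) \lor \lnot V): β-rule — branch into \lnot (V \land (((X \lor X) \to (Z \lor Z)) \to (\lnot W \lor \lnot W)))  //  \lnot V.
      branch 2.1 (add \lnot (V \land (((X \lor X) \to (Z \lor Z)) \to (\lnot W \lor \lnot W)))):
        (\lnot W \leftrightarrow \lnot V): β-rule — branch into \lnot W, \lnot V  //  \lnot \lnot W, \lnot \lnot V.
          branch 2.1.1 (add \lnot W, \lnot V):
            \lnot (V \land (((X \lor X) \to (Z \lor Z)) \to (\lnot W \lor \lnot W))): β-rule — branch into \lnot V  //  \lnot (((X \lor X) \to (Z \lor Z)) \to (\lnot W \lor \lnot W)).
              branch 2.1.1.1 (add \lnot V):
                ○ open, literals {V=false, W=false}.
              branch 2.1.1.2 (add \lnot (((X \lor X) \to (Z \lor Z)) \to (\lnot W \lor \lnot W))):
                \lnot (((X \lor X) \to (Z \lor Z)) \to (\lnot W \lor \lnot W)): α-rule — add ((X \lor X) \to (Z \lor Z)), \lnot (\lnot W \lor \lnot W).
                \lnot (\lnot W \lor \lnot W): α-rule — add \lnot \lnot W, \lnot \lnot W.
                × closes — contains both W and \lnot W.
          branch 2.1.2 (add \lnot \lnot W, \lnot \lnot V):
            \lnot (V \land (((X \lor X) \to (Z \lor Z)) \to (\lnot W \lor \lnot W))): β-rule — branch into \lnot V  //  \lnot (((X \lor X) \to (Z \lor Z)) \to (\lnot W \lor \lnot W)).
              branch 2.1.2.1 (add \lnot V):
                × closes — contains both V and \lnot V.
              branch 2.1.2.2 (add \lnot (((X \lor X) \to (Z \lor Z)) \to (\lnot W \lor \lnot W))):
                \lnot (((X \lor X) \to (Z \lor Z)) \to (\lnot W \lor \lnot W)): α-rule — add ((X \lor X) \to (Z \lor Z)), \lnot (\lnot W \lor \lnot W).
                \lnot (\lnot W \lor \lnot W): α-rule — add \lnot \lnot W, \lnot \lnot W.
                ((X \lor X) \to (Z \lor Z)): β-rule — branch into \lnot (X \lor X)  //  (Z \lor Z).
                  branch 2.1.2.2.1 (add \lnot (X \lor X)):
                    \lnot (X \lor X): α-rule — add \lnot X, \lnot X.
                    ○ open, literals {V=true, W=true, X=false}.
                  branch 2.1.2.2.2 (add (Z \lor Z)):
                    (Z \lor Z): β-rule — branch into Z  //  Z.
                      branch 2.1.2.2.2.1 (add Z):
                        ○ open, literals {V=true, W=true, Z=true}.
                      branch 2.1.2.2.2.2 (add Z):
                        ○ open, literals {V=true, W=true, Z=true}.
      branch 2.2 (add \lnot V):
        (\lnot W \leftrightarrow \lnot V): β-rule — branch into \lnot W, \lnot V  //  \lnot \lnot W, \lnot \lnot V.
          branch 2.2.1 (add \lnot W, \lnot V):
            ○ open, literals {V=false, W=false}.
          branch 2.2.2 (add \lnot \lnot W, \lnot \lnot V):
            × closes — contains both V and \lnot V.
3 branches closed, 10 open.
Each open branch fixes some atoms; the unmentioned ones are free. Counting distinct full assignments: branch {V=false, X=false} (Y, Z, W) contributes 8 new; branch {W=true, X=false} (Y, Z, V) contributes 4 new; branch {W=true, X=false, Z=true} (Y, V) contributes 0 new; branch {W=true, X=false, Z=true} (Y, V) contributes 0 new; branch {V=false, X=false} (Y, Z, W) contributes 0 new; branch {V=false, W=false} (X, Y, Z) contributes 4 new; branch {V=true, W=true, X=false} (Y, Z) contributes 0 new; branch {V=true, W=true, Z=true} (X, Y) contributes 2 new; branch {V=true, W=true, Z=true} (X, Y) contributes 0 new; branch {V=false, W=false} (X, Y, Z) contributes 0 new. Total: 18.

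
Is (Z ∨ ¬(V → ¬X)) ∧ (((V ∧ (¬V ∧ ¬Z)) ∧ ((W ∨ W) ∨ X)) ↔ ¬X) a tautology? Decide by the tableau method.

Not valid

Assume the negation and expand:
Initial set: {¬((Z ∨ ¬(V → ¬X)) ∧ (((V ∧ (¬V ∧ ¬Z)) ∧ ((W ∨ W) ∨ X)) ↔ ¬X))}.
¬((Z ∨ ¬(V → ¬X)) ∧ (((V ∧ (¬V ∧ ¬Z)) ∧ ((W ∨ W) ∨ X)) ↔ ¬X)): β-rule — branch into ¬(Z ∨ ¬(V → ¬X))  //  ¬(((V ∧ (¬V ∧ ¬Z)) ∧ ((W ∨ W) ∨ X)) ↔ ¬X).
  branch 1 (add ¬(Z ∨ ¬(V → ¬X))):
    ¬(Z ∨ ¬(V → ¬X)): α-rule — add ¬Z, ¬¬(V → ¬X).
    ¬¬(V → ¬X): β-rule — branch into ¬V  //  ¬X.
      branch 1.1 (add ¬V):
        ○ open, literals {V=0, Z=0}.
      branch 1.2 (add ¬X):
        ○ open, literals {X=0, Z=0}.
  branch 2 (add ¬(((V ∧ (¬V ∧ ¬Z)) ∧ ((W ∨ W) ∨ X)) ↔ ¬X)):
    ¬(((V ∧ (¬V ∧ ¬Z)) ∧ ((W ∨ W) ∨ X)) ↔ ¬X): β-rule — branch into ((V ∧ (¬V ∧ ¬Z)) ∧ ((W ∨ W) ∨ X)), ¬¬X  //  ¬((V ∧ (¬V ∧ ¬Z)) ∧ ((W ∨ W) ∨ X)), ¬X.
      branch 2.1 (add ((V ∧ (¬V ∧ ¬Z)) ∧ ((W ∨ W) ∨ X)), ¬¬X):
        ((V ∧ (¬V ∧ ¬Z)) ∧ ((W ∨ W) ∨ X)): α-rule — add (V ∧ (¬V ∧ ¬Z)), ((W ∨ W) ∨ X).
        (V ∧ (¬V ∧ ¬Z)): α-rule — add V, (¬V ∧ ¬Z).
        (¬V ∧ ¬Z): α-rule — add ¬V, ¬Z.
        × closes — contains both V and ¬V.
      branch 2.2 (add ¬((V ∧ (¬V ∧ ¬Z)) ∧ ((W ∨ W) ∨ X)), ¬X):
        ¬((V ∧ (¬V ∧ ¬Z)) ∧ ((W ∨ W) ∨ X)): β-rule — branch into ¬(V ∧ (¬V ∧ ¬Z))  //  ¬((W ∨ W) ∨ X).
          branch 2.2.1 (add ¬(V ∧ (¬V ∧ ¬Z))):
            ¬(V ∧ (¬V ∧ ¬Z)): β-rule — branch into ¬V  //  ¬(¬V ∧ ¬Z).
              branch 2.2.1.1 (add ¬V):
                ○ open, literals {V=0, X=0}.
              branch 2.2.1.2 (add ¬(¬V ∧ ¬Z)):
                ¬(¬V ∧ ¬Z): β-rule — branch into ¬¬V  //  ¬¬Z.
                  branch 2.2.1.2.1 (add ¬¬V):
                    ○ open, literals {V=1, X=0}.
                  branch 2.2.1.2.2 (add ¬¬Z):
                    ○ open, literals {X=0, Z=1}.
          branch 2.2.2 (add ¬((W ∨ W) ∨ X)):
            ¬((W ∨ W) ∨ X): α-rule — add ¬(W ∨ W), ¬X.
            ¬(W ∨ W): α-rule — add ¬W, ¬W.
            ○ open, literals {W=0, X=0}.
1 branch closed, 6 open.
An open branch gives a countermodel: V=0, Z=0 (unmentioned atoms arbitrary); under it the original formula is false.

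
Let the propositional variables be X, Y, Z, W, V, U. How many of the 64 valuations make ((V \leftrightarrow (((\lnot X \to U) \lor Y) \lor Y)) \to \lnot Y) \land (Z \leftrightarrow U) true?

Initial set: {(((V \leftrightarrow (((\lnot X \to U) \lor Y) \lor Y)) \to \lnot Y) \land (Z \leftrightarrow U))}.
(((V \leftrightarrow (((\lnot X \to U) \lor Y) \lor Y)) \to \lnot Y) \land (Z \leftrightarrow U)): α-rule — add ((V \leftrightarrow (((\lnot X \to U) \lor Y) \lor Y)) \to \lnot Y), (Z \leftrightarrow U).
((V \leftrightarrow (((\lnot X \to U) \lor Y) \lor Y)) \to \lnot Y): β-rule — branch into \lnot (V \leftrightarrow (((\lnot X \to U) \lor Y) \lor Y))  //  \lnot Y.
  branch 1 (add \lnot (V \leftrightarrow (((\lnot X \to U) \lor Y) \lor Y))):
    (Z \leftrightarrow U): β-rule — branch into Z, U  //  \lnot Z, \lnot U.
      branch 1.1 (add Z, U):
        \lnot (V \leftrightarrow (((\lnot X \to U) \lor Y) \lor Y)): β-rule — branch into V, \lnot (((\lnot X \to U) \lor Y) \lor Y)  //  \lnot V, (((\lnot X \to U) \lor Y) \lor Y).
          branch 1.1.1 (add V, \lnot (((\lnot X \to U) \lor Y) \lor Y)):
            \lnot (((\lnot X \to U) \lor Y) \lor Y): α-rule — add \lnot ((\lnot X \to U) \lor Y), \lnot Y.
            \lnot ((\lnot X \to U) \lor Y): α-rule — add \lnot (\lnot X \to U), \lnot Y.
            \lnot (\lnot X \to U): α-rule — add \lnot X, \lnot U.
            × closes — contains both U and \lnot U.
          branch 1.1.2 (add \lnot V, (((\lnot X \to U) \lor Y) \lor Y)):
            (((\lnot X \to U) \lor Y) \lor Y): β-rule — branch into ((\lnot X \to U) \lor Y)  //  Y.
              branch 1.1.2.1 (add ((\lnot X \to U) \lor Y)):
                ((\lnot X \to U) \lor Y): β-rule — branch into (\lnot X \to U)  //  Y.
                  branch 1.1.2.1.1 (add (\lnot X \to U)):
                    (\lnot X \to U): β-rule — branch into \lnot \lnot X  //  U.
                      branch 1.1.2.1.1.1 (add \lnot \lnot X):
                        ○ open, literals {U=true, V=false, X=true, Z=true}.
                      branch 1.1.2.1.1.2 (add U):
                        ○ open, literals {U=true, V=false, Z=true}.
                  branch 1.1.2.1.2 (add Y):
                    ○ open, literals {U=true, V=false, Y=true, Z=true}.
              branch 1.1.2.2 (add Y):
                ○ open, literals {U=true, V=false, Y=true, Z=true}.
      branch 1.2 (add \lnot Z, \lnot U):
        \lnot (V \leftrightarrow (((\lnot X \to U) \lor Y) \lor Y)): β-rule — branch into V, \lnot (((\lnot X \to U) \lor Y) \lor Y)  //  \lnot V, (((\lnot X \to U) \lor Y) \lor Y).
          branch 1.2.1 (add V, \lnot (((\lnot X \to U) \lor Y) \lor Y)):
            \lnot (((\lnot X \to U) \lor Y) \lor Y): α-rule — add \lnot ((\lnot X \to U) \lor Y), \lnot Y.
            \lnot ((\lnot X \to U) \lor Y): α-rule — add \lnot (\lnot X \to U), \lnot Y.
            \lnot (\lnot X \to U): α-rule — add \lnot X, \lnot U.
            ○ open, literals {U=false, V=true, X=false, Y=false, Z=false}.
          branch 1.2.2 (add \lnot V, (((\lnot X \to U) \lor Y) \lor Y)):
            (((\lnot X \to U) \lor Y) \lor Y): β-rule — branch into ((\lnot X \to U) \lor Y)  //  Y.
              branch 1.2.2.1 (add ((\lnot X \to U) \lor Y)):
                ((\lnot X \to U) \lor Y): β-rule — branch into (\lnot X \to U)  //  Y.
                  branch 1.2.2.1.1 (add (\lnot X \to U)):
                    (\lnot X \to U): β-rule — branch into \lnot \lnot X  //  U.
                      branch 1.2.2.1.1.1 (add \lnot \lnot X):
                        ○ open, literals {U=false, V=false, X=true, Z=false}.
                      branch 1.2.2.1.1.2 (add U):
                        × closes — contains both U and \lnot U.
                  branch 1.2.2.1.2 (add Y):
                    ○ open, literals {U=false, V=false, Y=true, Z=false}.
              branch 1.2.2.2 (add Y):
                ○ open, literals {U=false, V=false, Y=true, Z=false}.
  branch 2 (add \lnot Y):
    (Z \leftrightarrow U): β-rule — branch into Z, U  //  \lnot Z, \lnot U.
      branch 2.1 (add Z, U):
        ○ open, literals {U=true, Y=false, Z=true}.
      branch 2.2 (add \lnot Z, \lnot U):
        ○ open, literals {U=false, Y=false, Z=false}.
2 branches closed, 10 open.
Each open branch fixes some atoms; the unmentioned ones are free. Counting distinct full assignments: branch {U=true, V=false, X=true, Z=true} (Y, W) contributes 4 new; branch {U=true, V=false, Z=true} (X, Y, W) contributes 4 new; branch {U=true, V=false, Y=true, Z=true} (X, W) contributes 0 new; branch {U=true, V=false, Y=true, Z=true} (X, W) contributes 0 new; branch {U=false, V=true, X=false, Y=false, Z=false} (W) contributes 2 new; branch {U=false, V=false, X=true, Z=false} (Y, W) contributes 4 new; branch {U=false, V=false, Y=true, Z=false} (X, W) contributes 2 new; branch {U=false, V=false, Y=true, Z=false} (X, W) contributes 0 new; branch {U=true, Y=false, Z=true} (X, W, V) contributes 4 new; branch {U=false, Y=false, Z=false} (X, W, V) contributes 4 new. Total: 24.

24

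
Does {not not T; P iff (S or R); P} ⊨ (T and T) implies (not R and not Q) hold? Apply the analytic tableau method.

Initial set: {T not not T; T (P iff (S or R)); T P; F ((T and T) implies (not R and not Q))}.
T not not T: drop double negation, giving T T.
F ((T and T) implies (not R and not Q)): α-rule — add T (T and T), F (not R and not Q).
T (T and T): α-rule — add T T, T T.
T (P iff (S or R)): β-rule — branch into T P, T (S or R)  //  F P, F (S or R).
  branch 1 (add T P, T (S or R)):
    F (not R and not Q): β-rule — branch into F not R  //  F not Q.
      branch 1.1 (add F not R):
        T (S or R): β-rule — branch into T S  //  T R.
          branch 1.1.1 (add T S):
            ○ open, literals {P=T, R=T, S=T, T=T}.
          branch 1.1.2 (add T R):
            ○ open, literals {P=T, R=T, T=T}.
      branch 1.2 (add F not Q):
        T (S or R): β-rule — branch into T S  //  T R.
          branch 1.2.1 (add T S):
            ○ open, literals {P=T, Q=T, S=T, T=T}.
          branch 1.2.2 (add T R):
            ○ open, literals {P=T, Q=T, R=T, T=T}.
  branch 2 (add F P, F (S or R)):
    × closes — contains both P and not P.
1 branch closed, 4 open.
An open branch gives a countermodel: P=T, R=T, S=T, T=T (unmentioned atoms arbitrary); the premises hold there but the conclusion fails.

No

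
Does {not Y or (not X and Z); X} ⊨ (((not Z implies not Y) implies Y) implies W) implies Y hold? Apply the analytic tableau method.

No

Initial set: {(not Y or (not X and Z)); X; not ((((not Z implies not Y) implies Y) implies W) implies Y)}.
not ((((not Z implies not Y) implies Y) implies W) implies Y): α-rule — add (((not Z implies not Y) implies Y) implies W), not Y.
(not Y or (not X and Z)): β-rule — branch into not Y  //  (not X and Z).
  branch 1 (add not Y):
    (((not Z implies not Y) implies Y) implies W): β-rule — branch into not ((not Z implies not Y) implies Y)  //  W.
      branch 1.1 (add not ((not Z implies not Y) implies Y)):
        not ((not Z implies not Y) implies Y): α-rule — add (not Z implies not Y), not Y.
        (not Z implies not Y): β-rule — branch into not not Z  //  not Y.
          branch 1.1.1 (add not not Z):
            ○ open, literals {X=true, Y=false, Z=true}.
          branch 1.1.2 (add not Y):
            ○ open, literals {X=true, Y=false}.
      branch 1.2 (add W):
        ○ open, literals {W=true, X=true, Y=false}.
  branch 2 (add (not X and Z)):
    (not X and Z): α-rule — add not X, Z.
    × closes — contains both X and not X.
1 branch closed, 3 open.
An open branch gives a countermodel: X=true, Y=false, Z=true (unmentioned atoms arbitrary); the premises hold there but the conclusion fails.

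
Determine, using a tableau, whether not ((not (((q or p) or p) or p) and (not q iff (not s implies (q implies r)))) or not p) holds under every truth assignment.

Not valid

Assume the negation and expand:
Initial set: {F not ((not (((q or p) or p) or p) and (not q iff (not s implies (q implies r)))) or not p)}.
F not ((not (((q or p) or p) or p) and (not q iff (not s implies (q implies r)))) or not p): β-rule — branch into T (not (((q or p) or p) or p) and (not q iff (not s implies (q implies r))))  //  T not p.
  branch 1 (add T (not (((q or p) or p) or p) and (not q iff (not s implies (q implies r))))):
    T (not (((q or p) or p) or p) and (not q iff (not s implies (q implies r)))): α-rule — add T not (((q or p) or p) or p), T (not q iff (not s implies (q implies r))).
    T not (((q or p) or p) or p): α-rule — add F ((q or p) or p), F p.
    F ((q or p) or p): α-rule — add F (q or p), F p.
    F (q or p): α-rule — add F q, F p.
    T (not q iff (not s implies (q implies r))): β-rule — branch into T not q, T (not s implies (q implies r))  //  F not q, F (not s implies (q implies r)).
      branch 1.1 (add T not q, T (not s implies (q implies r))):
        T (not s implies (q implies r)): β-rule — branch into F not s  //  T (q implies r).
          branch 1.1.1 (add F not s):
            ○ open, literals {p=F, q=F, s=T}.
          branch 1.1.2 (add T (q implies r)):
            T (q implies r): β-rule — branch into F q  //  T r.
              branch 1.1.2.1 (add F q):
                ○ open, literals {p=F, q=F}.
              branch 1.1.2.2 (add T r):
                ○ open, literals {p=F, q=F, r=T}.
      branch 1.2 (add F not q, F (not s implies (q implies r))):
        × closes — contains both q and not q.
  branch 2 (add T not p):
    ○ open, literals {p=F}.
1 branch closed, 4 open.
An open branch gives a countermodel: p=F, q=F, s=T (unmentioned atoms arbitrary); under it the original formula is false.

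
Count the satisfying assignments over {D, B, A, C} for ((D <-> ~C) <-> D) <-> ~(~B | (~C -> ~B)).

Initial set: {(((D <-> ~C) <-> D) <-> ~(~B | (~C -> ~B)))}.
(((D <-> ~C) <-> D) <-> ~(~B | (~C -> ~B))): β-rule — branch into ((D <-> ~C) <-> D), ~(~B | (~C -> ~B))  //  ~((D <-> ~C) <-> D), ~~(~B | (~C -> ~B)).
  branch 1 (add ((D <-> ~C) <-> D), ~(~B | (~C -> ~B))):
    ~(~B | (~C -> ~B)): α-rule — add ~~B, ~(~C -> ~B).
    ~(~C -> ~B): α-rule — add ~C, ~~B.
    ((D <-> ~C) <-> D): β-rule — branch into (D <-> ~C), D  //  ~(D <-> ~C), ~D.
      branch 1.1 (add (D <-> ~C), D):
        (D <-> ~C): β-rule — branch into D, ~C  //  ~D, ~~C.
          branch 1.1.1 (add D, ~C):
            ○ open, literals {B=T, C=F, D=T}.
          branch 1.1.2 (add ~D, ~~C):
            × closes — contains both D and ~D.
      branch 1.2 (add ~(D <-> ~C), ~D):
        ~(D <-> ~C): β-rule — branch into D, ~~C  //  ~D, ~C.
          branch 1.2.1 (add D, ~~C):
            × closes — contains both D and ~D.
          branch 1.2.2 (add ~D, ~C):
            ○ open, literals {B=T, C=F, D=F}.
  branch 2 (add ~((D <-> ~C) <-> D), ~~(~B | (~C -> ~B))):
    ~((D <-> ~C) <-> D): β-rule — branch into (D <-> ~C), ~D  //  ~(D <-> ~C), D.
      branch 2.1 (add (D <-> ~C), ~D):
        ~~(~B | (~C -> ~B)): β-rule — branch into ~B  //  (~C -> ~B).
          branch 2.1.1 (add ~B):
            (D <-> ~C): β-rule — branch into D, ~C  //  ~D, ~~C.
              branch 2.1.1.1 (add D, ~C):
                × closes — contains both D and ~D.
              branch 2.1.1.2 (add ~D, ~~C):
                ○ open, literals {B=F, C=T, D=F}.
          branch 2.1.2 (add (~C -> ~B)):
            (D <-> ~C): β-rule — branch into D, ~C  //  ~D, ~~C.
              branch 2.1.2.1 (add D, ~C):
                × closes — contains both D and ~D.
              branch 2.1.2.2 (add ~D, ~~C):
                (~C -> ~B): β-rule — branch into ~~C  //  ~B.
                  branch 2.1.2.2.1 (add ~~C):
                    ○ open, literals {C=T, D=F}.
                  branch 2.1.2.2.2 (add ~B):
                    ○ open, literals {B=F, C=T, D=F}.
      branch 2.2 (add ~(D <-> ~C), D):
        ~~(~B | (~C -> ~B)): β-rule — branch into ~B  //  (~C -> ~B).
          branch 2.2.1 (add ~B):
            ~(D <-> ~C): β-rule — branch into D, ~~C  //  ~D, ~C.
              branch 2.2.1.1 (add D, ~~C):
                ○ open, literals {B=F, C=T, D=T}.
              branch 2.2.1.2 (add ~D, ~C):
                × closes — contains both D and ~D.
          branch 2.2.2 (add (~C -> ~B)):
            ~(D <-> ~C): β-rule — branch into D, ~~C  //  ~D, ~C.
              branch 2.2.2.1 (add D, ~~C):
                (~C -> ~B): β-rule — branch into ~~C  //  ~B.
                  branch 2.2.2.1.1 (add ~~C):
                    ○ open, literals {C=T, D=T}.
                  branch 2.2.2.1.2 (add ~B):
                    ○ open, literals {B=F, C=T, D=T}.
              branch 2.2.2.2 (add ~D, ~C):
                × closes — contains both D and ~D.
6 branches closed, 8 open.
Each open branch fixes some atoms; the unmentioned ones are free. Counting distinct full assignments: branch {B=T, C=F, D=T} (A) contributes 2 new; branch {B=T, C=F, D=F} (A) contributes 2 new; branch {B=F, C=T, D=F} (A) contributes 2 new; branch {C=T, D=F} (B, A) contributes 2 new; branch {B=F, C=T, D=F} (A) contributes 0 new; branch {B=F, C=T, D=T} (A) contributes 2 new; branch {C=T, D=T} (B, A) contributes 2 new; branch {B=F, C=T, D=T} (A) contributes 0 new. Total: 12.

12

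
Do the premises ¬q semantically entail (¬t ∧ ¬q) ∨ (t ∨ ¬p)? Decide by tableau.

Initial set: {T ¬q; F ((¬t ∧ ¬q) ∨ (t ∨ ¬p))}.
F ((¬t ∧ ¬q) ∨ (t ∨ ¬p)): α-rule — add F (¬t ∧ ¬q), F (t ∨ ¬p).
F (t ∨ ¬p): α-rule — add F t, F ¬p.
F (¬t ∧ ¬q): β-rule — branch into F ¬t  //  F ¬q.
  branch 1 (add F ¬t):
    × closes — contains both t and ¬t.
  branch 2 (add F ¬q):
    × closes — contains both q and ¬q.
All 2 branches close.
Every branch closed, so the premises entail the conclusion.

Yes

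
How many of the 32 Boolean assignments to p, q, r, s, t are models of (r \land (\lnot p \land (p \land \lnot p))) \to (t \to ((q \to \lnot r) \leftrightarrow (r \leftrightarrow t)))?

Initial set: {((r \land (\lnot p \land (p \land \lnot p))) \to (t \to ((q \to \lnot r) \leftrightarrow (r \leftrightarrow t))))}.
((r \land (\lnot p \land (p \land \lnot p))) \to (t \to ((q \to \lnot r) \leftrightarrow (r \leftrightarrow t)))): β-rule — branch into \lnot (r \land (\lnot p \land (p \land \lnot p)))  //  (t \to ((q \to \lnot r) \leftrightarrow (r \leftrightarrow t))).
  branch 1 (add \lnot (r \land (\lnot p \land (p \land \lnot p)))):
    \lnot (r \land (\lnot p \land (p \land \lnot p))): β-rule — branch into \lnot r  //  \lnot (\lnot p \land (p \land \lnot p)).
      branch 1.1 (add \lnot r):
        ○ open, literals {r=F}.
      branch 1.2 (add \lnot (\lnot p \land (p \land \lnot p))):
        \lnot (\lnot p \land (p \land \lnot p)): β-rule — branch into \lnot \lnot p  //  \lnot (p \land \lnot p).
          branch 1.2.1 (add \lnot \lnot p):
            ○ open, literals {p=T}.
          branch 1.2.2 (add \lnot (p \land \lnot p)):
            \lnot (p \land \lnot p): β-rule — branch into \lnot p  //  \lnot \lnot p.
              branch 1.2.2.1 (add \lnot p):
                ○ open, literals {p=F}.
              branch 1.2.2.2 (add \lnot \lnot p):
                ○ open, literals {p=T}.
  branch 2 (add (t \to ((q \to \lnot r) \leftrightarrow (r \leftrightarrow t)))):
    (t \to ((q \to \lnot r) \leftrightarrow (r \leftrightarrow t))): β-rule — branch into \lnot t  //  ((q \to \lnot r) \leftrightarrow (r \leftrightarrow t)).
      branch 2.1 (add \lnot t):
        ○ open, literals {t=F}.
      branch 2.2 (add ((q \to \lnot r) \leftrightarrow (r \leftrightarrow t))):
        ((q \to \lnot r) \leftrightarrow (r \leftrightarrow t)): β-rule — branch into (q \to \lnot r), (r \leftrightarrow t)  //  \lnot (q \to \lnot r), \lnot (r \leftrightarrow t).
          branch 2.2.1 (add (q \to \lnot r), (r \leftrightarrow t)):
            (q \to \lnot r): β-rule — branch into \lnot q  //  \lnot r.
              branch 2.2.1.1 (add \lnot q):
                (r \leftrightarrow t): β-rule — branch into r, t  //  \lnot r, \lnot t.
                  branch 2.2.1.1.1 (add r, t):
                    ○ open, literals {q=F, r=T, t=T}.
                  branch 2.2.1.1.2 (add \lnot r, \lnot t):
                    ○ open, literals {q=F, r=F, t=F}.
              branch 2.2.1.2 (add \lnot r):
                (r \leftrightarrow t): β-rule — branch into r, t  //  \lnot r, \lnot t.
                  branch 2.2.1.2.1 (add r, t):
                    × closes — contains both r and \lnot r.
                  branch 2.2.1.2.2 (add \lnot r, \lnot t):
                    ○ open, literals {r=F, t=F}.
          branch 2.2.2 (add \lnot (q \to \lnot r), \lnot (r \leftrightarrow t)):
            \lnot (q \to \lnot r): α-rule — add q, \lnot \lnot r.
            \lnot (r \leftrightarrow t): β-rule — branch into r, \lnot t  //  \lnot r, t.
              branch 2.2.2.1 (add r, \lnot t):
                ○ open, literals {q=T, r=T, t=F}.
              branch 2.2.2.2 (add \lnot r, t):
                × closes — contains both r and \lnot r.
2 branches closed, 9 open.
Each open branch fixes some atoms; the unmentioned ones are free. Counting distinct full assignments: branch {r=F} (p, q, s, t) contributes 16 new; branch {p=T} (q, r, s, t) contributes 8 new; branch {p=F} (q, r, s, t) contributes 8 new; branch {p=T} (q, r, s, t) contributes 0 new; branch {t=F} (p, q, r, s) contributes 0 new; branch {q=F, r=T, t=T} (p, s) contributes 0 new; branch {q=F, r=F, t=F} (p, s) contributes 0 new; branch {r=F, t=F} (p, q, s) contributes 0 new; branch {q=T, r=T, t=F} (p, s) contributes 0 new. Total: 32.

32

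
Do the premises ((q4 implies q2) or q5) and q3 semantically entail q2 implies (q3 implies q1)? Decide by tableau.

Initial set: {(((q4 implies q2) or q5) and q3); not (q2 implies (q3 implies q1))}.
(((q4 implies q2) or q5) and q3): α-rule — add ((q4 implies q2) or q5), q3.
not (q2 implies (q3 implies q1)): α-rule — add q2, not (q3 implies q1).
not (q3 implies q1): α-rule — add q3, not q1.
((q4 implies q2) or q5): β-rule — branch into (q4 implies q2)  //  q5.
  branch 1 (add (q4 implies q2)):
    (q4 implies q2): β-rule — branch into not q4  //  q2.
      branch 1.1 (add not q4):
        ○ open, literals {q1=false, q2=true, q3=true, q4=false}.
      branch 1.2 (add q2):
        ○ open, literals {q1=false, q2=true, q3=true}.
  branch 2 (add q5):
    ○ open, literals {q1=false, q2=true, q3=true, q5=true}.
0 branches closed, 3 open.
An open branch gives a countermodel: q1=false, q2=true, q3=true, q4=false (unmentioned atoms arbitrary); the premises hold there but the conclusion fails.

No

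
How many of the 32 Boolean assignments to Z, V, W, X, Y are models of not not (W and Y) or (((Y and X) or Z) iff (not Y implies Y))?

22

Initial set: {(not not (W and Y) or (((Y and X) or Z) iff (not Y implies Y)))}.
(not not (W and Y) or (((Y and X) or Z) iff (not Y implies Y))): β-rule — branch into not not (W and Y)  //  (((Y and X) or Z) iff (not Y implies Y)).
  branch 1 (add not not (W and Y)):
    not not (W and Y): drop double negation, giving (W and Y).
    (W and Y): α-rule — add W, Y.
    ○ open, literals {W=1, Y=1}.
  branch 2 (add (((Y and X) or Z) iff (not Y implies Y))):
    (((Y and X) or Z) iff (not Y implies Y)): β-rule — branch into ((Y and X) or Z), (not Y implies Y)  //  not ((Y and X) or Z), not (not Y implies Y).
      branch 2.1 (add ((Y and X) or Z), (not Y implies Y)):
        ((Y and X) or Z): β-rule — branch into (Y and X)  //  Z.
          branch 2.1.1 (add (Y and X)):
            (Y and X): α-rule — add Y, X.
            (not Y implies Y): β-rule — branch into not not Y  //  Y.
              branch 2.1.1.1 (add not not Y):
                ○ open, literals {X=1, Y=1}.
              branch 2.1.1.2 (add Y):
                ○ open, literals {X=1, Y=1}.
          branch 2.1.2 (add Z):
            (not Y implies Y): β-rule — branch into not not Y  //  Y.
              branch 2.1.2.1 (add not not Y):
                ○ open, literals {Y=1, Z=1}.
              branch 2.1.2.2 (add Y):
                ○ open, literals {Y=1, Z=1}.
      branch 2.2 (add not ((Y and X) or Z), not (not Y implies Y)):
        not ((Y and X) or Z): α-rule — add not (Y and X), not Z.
        not (not Y implies Y): α-rule — add not Y, not Y.
        not (Y and X): β-rule — branch into not Y  //  not X.
          branch 2.2.1 (add not Y):
            ○ open, literals {Y=0, Z=0}.
          branch 2.2.2 (add not X):
            ○ open, literals {X=0, Y=0, Z=0}.
0 branches closed, 7 open.
Each open branch fixes some atoms; the unmentioned ones are free. Counting distinct full assignments: branch {W=1, Y=1} (Z, V, X) contributes 8 new; branch {X=1, Y=1} (Z, V, W) contributes 4 new; branch {X=1, Y=1} (Z, V, W) contributes 0 new; branch {Y=1, Z=1} (V, W, X) contributes 2 new; branch {Y=1, Z=1} (V, W, X) contributes 0 new; branch {Y=0, Z=0} (V, W, X) contributes 8 new; branch {X=0, Y=0, Z=0} (V, W) contributes 0 new. Total: 22.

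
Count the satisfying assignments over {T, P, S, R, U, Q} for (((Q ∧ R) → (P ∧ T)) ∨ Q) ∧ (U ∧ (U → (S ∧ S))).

16

Initial set: {T ((((Q ∧ R) → (P ∧ T)) ∨ Q) ∧ (U ∧ (U → (S ∧ S))))}.
T ((((Q ∧ R) → (P ∧ T)) ∨ Q) ∧ (U ∧ (U → (S ∧ S)))): α-rule — add T (((Q ∧ R) → (P ∧ T)) ∨ Q), T (U ∧ (U → (S ∧ S))).
T (U ∧ (U → (S ∧ S))): α-rule — add T U, T (U → (S ∧ S)).
T (((Q ∧ R) → (P ∧ T)) ∨ Q): β-rule — branch into T ((Q ∧ R) → (P ∧ T))  //  T Q.
  branch 1 (add T ((Q ∧ R) → (P ∧ T))):
    T (U → (S ∧ S)): β-rule — branch into F U  //  T (S ∧ S).
      branch 1.1 (add F U):
        × closes — contains both U and ¬U.
      branch 1.2 (add T (S ∧ S)):
        T (S ∧ S): α-rule — add T S, T S.
        T ((Q ∧ R) → (P ∧ T)): β-rule — branch into F (Q ∧ R)  //  T (P ∧ T).
          branch 1.2.1 (add F (Q ∧ R)):
            F (Q ∧ R): β-rule — branch into F Q  //  F R.
              branch 1.2.1.1 (add F Q):
                ○ open, literals {Q=F, S=T, U=T}.
              branch 1.2.1.2 (add F R):
                ○ open, literals {R=F, S=T, U=T}.
          branch 1.2.2 (add T (P ∧ T)):
            T (P ∧ T): α-rule — add T P, T T.
            ○ open, literals {P=T, S=T, T=T, U=T}.
  branch 2 (add T Q):
    T (U → (S ∧ S)): β-rule — branch into F U  //  T (S ∧ S).
      branch 2.1 (add F U):
        × closes — contains both U and ¬U.
      branch 2.2 (add T (S ∧ S)):
        T (S ∧ S): α-rule — add T S, T S.
        ○ open, literals {Q=T, S=T, U=T}.
2 branches closed, 4 open.
Each open branch fixes some atoms; the unmentioned ones are free. Counting distinct full assignments: branch {Q=F, S=T, U=T} (T, P, R) contributes 8 new; branch {R=F, S=T, U=T} (T, P, Q) contributes 4 new; branch {P=T, S=T, T=T, U=T} (R, Q) contributes 1 new; branch {Q=T, S=T, U=T} (T, P, R) contributes 3 new. Total: 16.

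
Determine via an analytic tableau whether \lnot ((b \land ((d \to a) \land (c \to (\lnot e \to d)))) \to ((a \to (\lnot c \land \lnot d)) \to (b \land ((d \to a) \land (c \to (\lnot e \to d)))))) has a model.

Initial set: {T \lnot ((b \land ((d \to a) \land (c \to (\lnot e \to d)))) \to ((a \to (\lnot c \land \lnot d)) \to (b \land ((d \to a) \land (c \to (\lnot e \to d))))))}.
T \lnot ((b \land ((d \to a) \land (c \to (\lnot e \to d)))) \to ((a \to (\lnot c \land \lnot d)) \to (b \land ((d \to a) \land (c \to (\lnot e \to d)))))): α-rule — add T (b \land ((d \to a) \land (c \to (\lnot e \to d)))), F ((a \to (\lnot c \land \lnot d)) \to (b \land ((d \to a) \land (c \to (\lnot e \to d))))).
T (b \land ((d \to a) \land (c \to (\lnot e \to d)))): α-rule — add T b, T ((d \to a) \land (c \to (\lnot e \to d))).
F ((a \to (\lnot c \land \lnot d)) \to (b \land ((d \to a) \land (c \to (\lnot e \to d))))): α-rule — add T (a \to (\lnot c \land \lnot d)), F (b \land ((d \to a) \land (c \to (\lnot e \to d)))).
T ((d \to a) \land (c \to (\lnot e \to d))): α-rule — add T (d \to a), T (c \to (\lnot e \to d)).
T (a \to (\lnot c \land \lnot d)): β-rule — branch into F a  //  T (\lnot c \land \lnot d).
  branch 1 (add F a):
    F (b \land ((d \to a) \land (c \to (\lnot e \to d)))): β-rule — branch into F b  //  F ((d \to a) \land (c \to (\lnot e \to d))).
      branch 1.1 (add F b):
        × closes — contains both b and \lnot b.
      branch 1.2 (add F ((d \to a) \land (c \to (\lnot e \to d)))):
        T (d \to a): β-rule — branch into F d  //  T a.
          branch 1.2.1 (add F d):
            T (c \to (\lnot e \to d)): β-rule — branch into F c  //  T (\lnot e \to d).
              branch 1.2.1.1 (add F c):
                F ((d \to a) \land (c \to (\lnot e \to d))): β-rule — branch into F (d \to a)  //  F (c \to (\lnot e \to d)).
                  branch 1.2.1.1.1 (add F (d \to a)):
                    F (d \to a): α-rule — add T d, F a.
                    × closes — contains both d and \lnot d.
                  branch 1.2.1.1.2 (add F (c \to (\lnot e \to d))):
                    F (c \to (\lnot e \to d)): α-rule — add T c, F (\lnot e \to d).
                    × closes — contains both c and \lnot c.
              branch 1.2.1.2 (add T (\lnot e \to d)):
                F ((d \to a) \land (c \to (\lnot e \to d))): β-rule — branch into F (d \to a)  //  F (c \to (\lnot e \to d)).
                  branch 1.2.1.2.1 (add F (d \to a)):
                    F (d \to a): α-rule — add T d, F a.
                    × closes — contains both d and \lnot d.
                  branch 1.2.1.2.2 (add F (c \to (\lnot e \to d))):
                    F (c \to (\lnot e \to d)): α-rule — add T c, F (\lnot e \to d).
                    F (\lnot e \to d): α-rule — add T \lnot e, F d.
                    T (\lnot e \to d): β-rule — branch into F \lnot e  //  T d.
                      branch 1.2.1.2.2.1 (add F \lnot e):
                        × closes — contains both e and \lnot e.
                      branch 1.2.1.2.2.2 (add T d):
                        × closes — contains both d and \lnot d.
          branch 1.2.2 (add T a):
            × closes — contains both a and \lnot a.
  branch 2 (add T (\lnot c \land \lnot d)):
    T (\lnot c \land \lnot d): α-rule — add T \lnot c, T \lnot d.
    F (b \land ((d \to a) \land (c \to (\lnot e \to d)))): β-rule — branch into F b  //  F ((d \to a) \land (c \to (\lnot e \to d))).
      branch 2.1 (add F b):
        × closes — contains both b and \lnot b.
      branch 2.2 (add F ((d \to a) \land (c \to (\lnot e \to d)))):
        T (d \to a): β-rule — branch into F d  //  T a.
          branch 2.2.1 (add F d):
            T (c \to (\lnot e \to d)): β-rule — branch into F c  //  T (\lnot e \to d).
              branch 2.2.1.1 (add F c):
                F ((d \to a) \land (c \to (\lnot e \to d))): β-rule — branch into F (d \to a)  //  F (c \to (\lnot e \to d)).
                  branch 2.2.1.1.1 (add F (d \to a)):
                    F (d \to a): α-rule — add T d, F a.
                    × closes — contains both d and \lnot d.
                  branch 2.2.1.1.2 (add F (c \to (\lnot e \to d))):
                    F (c \to (\lnot e \to d)): α-rule — add T c, F (\lnot e \to d).
                    × closes — contains both c and \lnot c.
              branch 2.2.1.2 (add T (\lnot e \to d)):
                F ((d \to a) \land (c \to (\lnot e \to d))): β-rule — branch into F (d \to a)  //  F (c \to (\lnot e \to d)).
                  branch 2.2.1.2.1 (add F (d \to a)):
                    F (d \to a): α-rule — add T d, F a.
                    × closes — contains both d and \lnot d.
                  branch 2.2.1.2.2 (add F (c \to (\lnot e \to d))):
                    F (c \to (\lnot e \to d)): α-rule — add T c, F (\lnot e \to d).
                    × closes — contains both c and \lnot c.
          branch 2.2.2 (add T a):
            T (c \to (\lnot e \to d)): β-rule — branch into F c  //  T (\lnot e \to d).
              branch 2.2.2.1 (add F c):
                F ((d \to a) \land (c \to (\lnot e \to d))): β-rule — branch into F (d \to a)  //  F (c \to (\lnot e \to d)).
                  branch 2.2.2.1.1 (add F (d \to a)):
                    F (d \to a): α-rule — add T d, F a.
                    × closes — contains both d and \lnot d.
                  branch 2.2.2.1.2 (add F (c \to (\lnot e \to d))):
                    F (c \to (\lnot e \to d)): α-rule — add T c, F (\lnot e \to d).
                    × closes — contains both c and \lnot c.
              branch 2.2.2.2 (add T (\lnot e \to d)):
                F ((d \to a) \land (c \to (\lnot e \to d))): β-rule — branch into F (d \to a)  //  F (c \to (\lnot e \to d)).
                  branch 2.2.2.2.1 (add F (d \to a)):
                    F (d \to a): α-rule — add T d, F a.
                    × closes — contains both d and \lnot d.
                  branch 2.2.2.2.2 (add F (c \to (\lnot e \to d))):
                    F (c \to (\lnot e \to d)): α-rule — add T c, F (\lnot e \to d).
                    × closes — contains both c and \lnot c.
All 16 branches close.
Every branch closed; the formula is unsatisfiable.

Unsatisfiable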